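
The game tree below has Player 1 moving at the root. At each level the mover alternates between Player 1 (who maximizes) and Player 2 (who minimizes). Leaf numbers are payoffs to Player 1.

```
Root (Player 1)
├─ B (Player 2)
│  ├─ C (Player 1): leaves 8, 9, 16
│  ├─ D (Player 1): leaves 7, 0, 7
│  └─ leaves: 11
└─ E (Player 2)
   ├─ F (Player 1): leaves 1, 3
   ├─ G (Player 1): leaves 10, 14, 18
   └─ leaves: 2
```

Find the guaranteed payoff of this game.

7

C (Player 1): max(8, 9, 16) = 16
D (Player 1): max(7, 0, 7) = 7
B (Player 2): min(16, 7, 11) = 7
F (Player 1): max(1, 3) = 3
G (Player 1): max(10, 14, 18) = 18
E (Player 2): min(3, 18, 2) = 2
Root (Player 1): max(7, 2) = 7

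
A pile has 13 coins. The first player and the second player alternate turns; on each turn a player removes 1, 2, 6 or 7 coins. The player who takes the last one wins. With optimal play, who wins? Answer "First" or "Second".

Positions where the player to move wins (W) vs loses (L):
i:   0  1  2  3  4  5  6  7  8  9 10 11 12 13
     L  W  W  L  W  W  W  W  L  W  W  L  W  W
Position 13 is W, so the first player wins.

First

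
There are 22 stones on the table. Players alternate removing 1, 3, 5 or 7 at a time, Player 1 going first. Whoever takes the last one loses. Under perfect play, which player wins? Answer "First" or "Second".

First

Mark each pile size as W (mover wins) or L (mover loses):
i:   0  1  2  3  4  5  6  7  8  9 10 11 12 13 14 15 16 17 18 19 20 21 22
     W  L  W  L  W  L  W  L  W  L  W  L  W  L  W  L  W  L  W  L  W  L  W
Position 22 is W, so the first player wins.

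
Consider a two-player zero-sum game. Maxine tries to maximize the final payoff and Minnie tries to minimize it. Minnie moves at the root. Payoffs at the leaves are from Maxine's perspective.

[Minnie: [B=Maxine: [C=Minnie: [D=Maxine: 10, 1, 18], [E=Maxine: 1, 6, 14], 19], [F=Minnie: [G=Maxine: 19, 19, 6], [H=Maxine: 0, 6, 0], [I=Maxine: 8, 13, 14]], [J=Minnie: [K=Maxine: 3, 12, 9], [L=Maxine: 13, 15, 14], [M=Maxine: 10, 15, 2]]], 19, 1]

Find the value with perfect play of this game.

D (Maxine): max(10, 1, 18) = 18
E (Maxine): max(1, 6, 14) = 14
C (Minnie): min(18, 14, 19) = 14
G (Maxine): max(19, 19, 6) = 19
H (Maxine): max(0, 6, 0) = 6
I (Maxine): max(8, 13, 14) = 14
F (Minnie): min(19, 6, 14) = 6
K (Maxine): max(3, 12, 9) = 12
L (Maxine): max(13, 15, 14) = 15
M (Maxine): max(10, 15, 2) = 15
J (Minnie): min(12, 15, 15) = 12
B (Maxine): max(14, 6, 12) = 14
Root (Minnie): min(14, 19, 1) = 1

1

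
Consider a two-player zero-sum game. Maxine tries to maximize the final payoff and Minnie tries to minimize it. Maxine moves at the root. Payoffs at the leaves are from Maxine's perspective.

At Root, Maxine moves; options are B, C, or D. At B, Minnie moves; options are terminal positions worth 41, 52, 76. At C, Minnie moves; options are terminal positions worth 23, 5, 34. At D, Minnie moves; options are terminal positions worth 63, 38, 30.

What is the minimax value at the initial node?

B (Minnie): min(41, 52, 76) = 41
C (Minnie): min(23, 5, 34) = 5
D (Minnie): min(63, 38, 30) = 30
Root (Maxine): max(41, 5, 30) = 41

41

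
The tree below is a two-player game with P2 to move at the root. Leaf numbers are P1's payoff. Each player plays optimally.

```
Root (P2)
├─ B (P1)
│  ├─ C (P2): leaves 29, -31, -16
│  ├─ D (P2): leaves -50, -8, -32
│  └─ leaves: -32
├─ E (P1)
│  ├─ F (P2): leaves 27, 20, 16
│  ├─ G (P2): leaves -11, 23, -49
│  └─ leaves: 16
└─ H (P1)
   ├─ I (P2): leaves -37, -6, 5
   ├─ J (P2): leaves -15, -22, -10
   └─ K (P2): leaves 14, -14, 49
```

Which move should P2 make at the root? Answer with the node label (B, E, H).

B

C (P2): min(29, -31, -16) = -31
D (P2): min(-50, -8, -32) = -50
B (P1): max(-31, -50, -32) = -31
F (P2): min(27, 20, 16) = 16
G (P2): min(-11, 23, -49) = -49
E (P1): max(16, -49, 16) = 16
I (P2): min(-37, -6, 5) = -37
J (P2): min(-15, -22, -10) = -22
K (P2): min(14, -14, 49) = -14
H (P1): max(-37, -22, -14) = -14
Root (P2): min(-31, 16, -14) = -31
P2 picks the child with the lowest value: B (value -31).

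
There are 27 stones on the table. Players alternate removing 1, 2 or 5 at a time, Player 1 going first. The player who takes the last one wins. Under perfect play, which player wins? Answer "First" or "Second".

i:   0  1  2  3  4  5  6  7  8  9 10 11 12 13 14 15 16 17 18 19 20 21 22 23 24 25 26 27
     L  W  W  L  W  W  L  W  W  L  W  W  L  W  W  L  W  W  L  W  W  L  W  W  L  W  W  L
Position 27 is L, so the second player wins.

Second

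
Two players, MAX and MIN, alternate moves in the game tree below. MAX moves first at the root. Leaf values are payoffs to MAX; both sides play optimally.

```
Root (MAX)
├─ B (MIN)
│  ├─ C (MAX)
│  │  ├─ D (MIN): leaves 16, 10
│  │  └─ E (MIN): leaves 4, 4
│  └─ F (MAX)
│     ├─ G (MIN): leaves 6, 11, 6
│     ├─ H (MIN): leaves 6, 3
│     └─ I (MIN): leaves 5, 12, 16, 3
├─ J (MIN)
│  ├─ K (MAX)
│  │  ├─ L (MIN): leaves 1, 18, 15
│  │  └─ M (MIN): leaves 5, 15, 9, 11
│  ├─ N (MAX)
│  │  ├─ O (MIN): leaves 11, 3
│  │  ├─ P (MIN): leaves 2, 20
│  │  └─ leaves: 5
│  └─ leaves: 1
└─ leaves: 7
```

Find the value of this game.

7

D (MIN): min(16, 10) = 10
E (MIN): min(4, 4) = 4
C (MAX): max(10, 4) = 10
G (MIN): min(6, 11, 6) = 6
H (MIN): min(6, 3) = 3
I (MIN): min(5, 12, 16, 3) = 3
F (MAX): max(6, 3, 3) = 6
B (MIN): min(10, 6) = 6
L (MIN): min(1, 18, 15) = 1
M (MIN): min(5, 15, 9, 11) = 5
K (MAX): max(1, 5) = 5
O (MIN): min(11, 3) = 3
P (MIN): min(2, 20) = 2
N (MAX): max(3, 2, 5) = 5
J (MIN): min(5, 5, 1) = 1
Root (MAX): max(6, 1, 7) = 7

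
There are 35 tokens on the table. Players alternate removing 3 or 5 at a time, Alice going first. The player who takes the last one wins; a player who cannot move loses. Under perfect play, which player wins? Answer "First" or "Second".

Mark each pile size as W (mover wins) or L (mover loses):
i:   0  1  2  3  4  5  6  7  8  9 10 11 12 13 14 15 16 17 18 19 20 21 22 23 24 25 26 27 28 29 30 31 32 33 34 35
     L  L  L  W  W  W  W  W  L  L  L  W  W  W  W  W  L  L  L  W  W  W  W  W  L  L  L  W  W  W  W  W  L  L  L  W
Position 35 is W, so the first player wins.

First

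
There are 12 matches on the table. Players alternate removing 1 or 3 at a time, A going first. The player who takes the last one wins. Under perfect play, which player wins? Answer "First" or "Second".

Mark each pile size as W (mover wins) or L (mover loses):
i:   0  1  2  3  4  5  6  7  8  9 10 11 12
     L  W  L  W  L  W  L  W  L  W  L  W  L
Position 12 is L, so the second player wins.

Second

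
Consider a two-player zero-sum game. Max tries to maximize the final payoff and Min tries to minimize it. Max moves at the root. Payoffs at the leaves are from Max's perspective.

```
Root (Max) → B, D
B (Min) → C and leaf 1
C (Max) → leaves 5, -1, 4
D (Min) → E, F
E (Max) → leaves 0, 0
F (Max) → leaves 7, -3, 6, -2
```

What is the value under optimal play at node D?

E: max(0, 0) = 0
F: max(7, -3, 6, -2) = 7
D: min(0, 7) = 0

0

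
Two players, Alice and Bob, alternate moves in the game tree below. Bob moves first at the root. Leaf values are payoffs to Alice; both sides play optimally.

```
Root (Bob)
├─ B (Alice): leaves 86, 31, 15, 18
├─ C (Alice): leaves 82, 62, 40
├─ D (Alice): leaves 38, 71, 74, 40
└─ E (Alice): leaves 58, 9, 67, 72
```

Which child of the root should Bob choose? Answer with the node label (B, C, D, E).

E

B (Alice): max(86, 31, 15, 18) = 86
C (Alice): max(82, 62, 40) = 82
D (Alice): max(38, 71, 74, 40) = 74
E (Alice): max(58, 9, 67, 72) = 72
Root (Bob): min(86, 82, 74, 72) = 72
Bob picks the child with the lowest value: E (value 72).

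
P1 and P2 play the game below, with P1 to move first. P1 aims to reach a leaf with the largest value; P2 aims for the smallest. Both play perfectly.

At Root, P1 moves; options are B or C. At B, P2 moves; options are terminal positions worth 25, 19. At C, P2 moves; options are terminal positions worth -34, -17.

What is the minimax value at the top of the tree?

B (P2): min(25, 19) = 19
C (P2): min(-34, -17) = -34
Root (P1): max(19, -34) = 19

19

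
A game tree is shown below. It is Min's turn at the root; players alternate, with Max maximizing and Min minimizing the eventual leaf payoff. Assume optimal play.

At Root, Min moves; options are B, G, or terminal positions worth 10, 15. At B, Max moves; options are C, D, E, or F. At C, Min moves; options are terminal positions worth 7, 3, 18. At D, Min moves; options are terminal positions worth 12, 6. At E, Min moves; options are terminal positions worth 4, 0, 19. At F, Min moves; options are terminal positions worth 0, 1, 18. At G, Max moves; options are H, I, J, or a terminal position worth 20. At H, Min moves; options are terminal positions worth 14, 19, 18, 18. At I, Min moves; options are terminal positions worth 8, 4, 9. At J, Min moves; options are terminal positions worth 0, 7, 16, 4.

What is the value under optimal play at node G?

20

H: min(14, 19, 18, 18) = 14
I: min(8, 4, 9) = 4
J: min(0, 7, 16, 4) = 0
G: max(14, 4, 0, 20) = 20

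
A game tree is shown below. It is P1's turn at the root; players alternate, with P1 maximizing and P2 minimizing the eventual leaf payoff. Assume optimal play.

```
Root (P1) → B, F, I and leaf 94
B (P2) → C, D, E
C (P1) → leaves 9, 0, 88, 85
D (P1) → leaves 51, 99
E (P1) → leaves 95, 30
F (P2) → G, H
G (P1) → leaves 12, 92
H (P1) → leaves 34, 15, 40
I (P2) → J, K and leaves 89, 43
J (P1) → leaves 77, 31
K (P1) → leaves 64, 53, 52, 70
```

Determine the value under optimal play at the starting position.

C (P1): max(9, 0, 88, 85) = 88
D (P1): max(51, 99) = 99
E (P1): max(95, 30) = 95
B (P2): min(88, 99, 95) = 88
G (P1): max(12, 92) = 92
H (P1): max(34, 15, 40) = 40
F (P2): min(92, 40) = 40
J (P1): max(77, 31) = 77
K (P1): max(64, 53, 52, 70) = 70
I (P2): min(77, 70, 89, 43) = 43
Root (P1): max(88, 40, 43, 94) = 94

94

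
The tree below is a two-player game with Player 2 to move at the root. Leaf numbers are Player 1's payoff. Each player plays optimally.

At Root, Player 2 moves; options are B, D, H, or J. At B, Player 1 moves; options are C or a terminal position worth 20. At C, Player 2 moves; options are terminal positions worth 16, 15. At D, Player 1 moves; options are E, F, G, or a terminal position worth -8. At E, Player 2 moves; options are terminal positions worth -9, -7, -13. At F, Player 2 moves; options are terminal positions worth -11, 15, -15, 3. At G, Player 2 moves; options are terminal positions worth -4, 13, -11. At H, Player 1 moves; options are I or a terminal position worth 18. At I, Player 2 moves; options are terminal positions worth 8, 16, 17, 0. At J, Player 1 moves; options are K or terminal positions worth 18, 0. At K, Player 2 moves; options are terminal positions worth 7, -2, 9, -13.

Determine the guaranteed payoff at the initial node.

C (Player 2): min(16, 15) = 15
B (Player 1): max(15, 20) = 20
E (Player 2): min(-9, -7, -13) = -13
F (Player 2): min(-11, 15, -15, 3) = -15
G (Player 2): min(-4, 13, -11) = -11
D (Player 1): max(-13, -15, -11, -8) = -8
I (Player 2): min(8, 16, 17, 0) = 0
H (Player 1): max(0, 18) = 18
K (Player 2): min(7, -2, 9, -13) = -13
J (Player 1): max(-13, 18, 0) = 18
Root (Player 2): min(20, -8, 18, 18) = -8

-8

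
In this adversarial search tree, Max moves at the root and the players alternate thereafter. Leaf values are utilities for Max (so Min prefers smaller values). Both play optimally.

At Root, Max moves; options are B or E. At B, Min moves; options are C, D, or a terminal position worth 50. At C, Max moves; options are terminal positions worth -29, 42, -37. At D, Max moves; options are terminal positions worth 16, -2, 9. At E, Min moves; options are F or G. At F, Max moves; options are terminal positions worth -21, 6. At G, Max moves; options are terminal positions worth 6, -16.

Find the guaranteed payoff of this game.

16

C (Max): max(-29, 42, -37) = 42
D (Max): max(16, -2, 9) = 16
B (Min): min(42, 16, 50) = 16
F (Max): max(-21, 6) = 6
G (Max): max(6, -16) = 6
E (Min): min(6, 6) = 6
Root (Max): max(16, 6) = 16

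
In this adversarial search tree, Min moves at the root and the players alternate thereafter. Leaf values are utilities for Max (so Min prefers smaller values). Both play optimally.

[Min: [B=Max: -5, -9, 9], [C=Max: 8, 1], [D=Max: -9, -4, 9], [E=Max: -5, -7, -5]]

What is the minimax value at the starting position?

B (Max): max(-5, -9, 9) = 9
C (Max): max(8, 1) = 8
D (Max): max(-9, -4, 9) = 9
E (Max): max(-5, -7, -5) = -5
Root (Min): min(9, 8, 9, -5) = -5

-5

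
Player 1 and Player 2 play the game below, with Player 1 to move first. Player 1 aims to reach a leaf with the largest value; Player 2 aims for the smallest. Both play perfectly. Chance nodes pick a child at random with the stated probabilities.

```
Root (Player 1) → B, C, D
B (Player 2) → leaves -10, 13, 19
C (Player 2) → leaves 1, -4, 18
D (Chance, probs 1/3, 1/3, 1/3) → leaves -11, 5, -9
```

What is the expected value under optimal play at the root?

-4

B (Player 2): min(-10, 13, 19) = -10
C (Player 2): min(1, -4, 18) = -4
D (Chance): 1/3·-11 + 1/3·5 + 1/3·-9 = -5
Root (Player 1): max(-10, -4, -5) = -4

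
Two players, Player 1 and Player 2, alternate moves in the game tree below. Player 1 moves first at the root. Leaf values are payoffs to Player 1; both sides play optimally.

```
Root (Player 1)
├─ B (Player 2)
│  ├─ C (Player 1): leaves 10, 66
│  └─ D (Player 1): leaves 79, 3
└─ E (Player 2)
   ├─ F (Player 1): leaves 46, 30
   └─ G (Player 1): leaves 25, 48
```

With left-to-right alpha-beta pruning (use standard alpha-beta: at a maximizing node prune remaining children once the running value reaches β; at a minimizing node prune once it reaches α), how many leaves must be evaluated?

5

C [α=-∞,β=+∞]: v=66
D [α=-∞,β=66]: v=79 after child 1 ≥ β → β-cutoff, skip 1
B [α=-∞,β=+∞]: v=66
F [α=66,β=+∞]: v=46
E [α=66,β=+∞]: v=46 after child 1 ≤ α → α-cutoff, skip 1
Root [α=-∞,β=+∞]: v=66
Leaves evaluated: 5 of 8.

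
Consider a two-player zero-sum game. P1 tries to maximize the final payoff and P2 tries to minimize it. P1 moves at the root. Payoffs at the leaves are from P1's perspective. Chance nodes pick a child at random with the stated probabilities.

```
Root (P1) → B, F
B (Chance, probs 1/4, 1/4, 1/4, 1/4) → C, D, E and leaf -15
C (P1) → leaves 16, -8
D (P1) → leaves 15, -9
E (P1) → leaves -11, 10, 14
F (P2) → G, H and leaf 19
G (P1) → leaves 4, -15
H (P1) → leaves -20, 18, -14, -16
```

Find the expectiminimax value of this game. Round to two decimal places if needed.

C (P1): max(16, -8) = 16
D (P1): max(15, -9) = 15
E (P1): max(-11, 10, 14) = 14
B (Chance): 1/4·16 + 1/4·15 + 1/4·14 + 1/4·-15 = 7.5
G (P1): max(4, -15) = 4
H (P1): max(-20, 18, -14, -16) = 18
F (P2): min(4, 18, 19) = 4
Root (P1): max(7.5, 4) = 7.5

7.5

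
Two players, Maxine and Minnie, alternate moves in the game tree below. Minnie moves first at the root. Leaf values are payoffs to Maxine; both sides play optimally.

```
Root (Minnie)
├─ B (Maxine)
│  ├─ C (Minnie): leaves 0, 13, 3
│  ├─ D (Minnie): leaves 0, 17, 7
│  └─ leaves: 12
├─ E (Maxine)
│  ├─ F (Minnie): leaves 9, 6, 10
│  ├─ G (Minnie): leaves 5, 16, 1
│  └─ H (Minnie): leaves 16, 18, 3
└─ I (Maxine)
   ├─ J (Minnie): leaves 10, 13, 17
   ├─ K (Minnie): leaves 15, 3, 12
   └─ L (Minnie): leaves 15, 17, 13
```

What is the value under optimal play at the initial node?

C (Minnie): min(0, 13, 3) = 0
D (Minnie): min(0, 17, 7) = 0
B (Maxine): max(0, 0, 12) = 12
F (Minnie): min(9, 6, 10) = 6
G (Minnie): min(5, 16, 1) = 1
H (Minnie): min(16, 18, 3) = 3
E (Maxine): max(6, 1, 3) = 6
J (Minnie): min(10, 13, 17) = 10
K (Minnie): min(15, 3, 12) = 3
L (Minnie): min(15, 17, 13) = 13
I (Maxine): max(10, 3, 13) = 13
Root (Minnie): min(12, 6, 13) = 6

6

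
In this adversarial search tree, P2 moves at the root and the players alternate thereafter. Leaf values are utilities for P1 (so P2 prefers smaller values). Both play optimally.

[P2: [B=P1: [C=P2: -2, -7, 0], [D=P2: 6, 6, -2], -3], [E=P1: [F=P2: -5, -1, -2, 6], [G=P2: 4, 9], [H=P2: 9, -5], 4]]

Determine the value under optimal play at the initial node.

C (P2): min(-2, -7, 0) = -7
D (P2): min(6, 6, -2) = -2
B (P1): max(-7, -2, -3) = -2
F (P2): min(-5, -1, -2, 6) = -5
G (P2): min(4, 9) = 4
H (P2): min(9, -5) = -5
E (P1): max(-5, 4, -5, 4) = 4
Root (P2): min(-2, 4) = -2

-2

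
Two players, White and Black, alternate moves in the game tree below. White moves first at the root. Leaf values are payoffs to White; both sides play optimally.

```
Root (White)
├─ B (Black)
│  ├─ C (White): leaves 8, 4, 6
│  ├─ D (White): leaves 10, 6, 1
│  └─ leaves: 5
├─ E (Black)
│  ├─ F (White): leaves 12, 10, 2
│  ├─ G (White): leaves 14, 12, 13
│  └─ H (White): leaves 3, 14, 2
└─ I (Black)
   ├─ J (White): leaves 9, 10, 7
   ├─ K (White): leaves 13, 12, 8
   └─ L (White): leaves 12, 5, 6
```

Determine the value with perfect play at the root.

C (White): max(8, 4, 6) = 8
D (White): max(10, 6, 1) = 10
B (Black): min(8, 10, 5) = 5
F (White): max(12, 10, 2) = 12
G (White): max(14, 12, 13) = 14
H (White): max(3, 14, 2) = 14
E (Black): min(12, 14, 14) = 12
J (White): max(9, 10, 7) = 10
K (White): max(13, 12, 8) = 13
L (White): max(12, 5, 6) = 12
I (Black): min(10, 13, 12) = 10
Root (White): max(5, 12, 10) = 12

12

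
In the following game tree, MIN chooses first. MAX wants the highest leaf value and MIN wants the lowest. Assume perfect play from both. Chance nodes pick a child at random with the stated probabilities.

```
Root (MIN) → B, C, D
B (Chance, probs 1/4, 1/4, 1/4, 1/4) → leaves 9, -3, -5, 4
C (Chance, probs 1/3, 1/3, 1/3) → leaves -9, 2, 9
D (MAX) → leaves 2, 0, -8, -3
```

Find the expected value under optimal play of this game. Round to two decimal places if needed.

0.67

B (Chance): 1/4·9 + 1/4·-3 + 1/4·-5 + 1/4·4 = 1.25
C (Chance): 1/3·-9 + 1/3·2 + 1/3·9 = 0.67
D (MAX): max(2, 0, -8, -3) = 2
Root (MIN): min(1.25, 0.67, 2) = 0.67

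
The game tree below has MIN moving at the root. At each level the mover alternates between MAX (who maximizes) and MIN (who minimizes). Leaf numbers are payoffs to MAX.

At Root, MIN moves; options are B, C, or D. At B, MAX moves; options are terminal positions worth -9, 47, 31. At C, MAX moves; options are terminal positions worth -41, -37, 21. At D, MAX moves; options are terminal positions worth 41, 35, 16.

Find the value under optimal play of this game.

21

B (MAX): max(-9, 47, 31) = 47
C (MAX): max(-41, -37, 21) = 21
D (MAX): max(41, 35, 16) = 41
Root (MIN): min(47, 21, 41) = 21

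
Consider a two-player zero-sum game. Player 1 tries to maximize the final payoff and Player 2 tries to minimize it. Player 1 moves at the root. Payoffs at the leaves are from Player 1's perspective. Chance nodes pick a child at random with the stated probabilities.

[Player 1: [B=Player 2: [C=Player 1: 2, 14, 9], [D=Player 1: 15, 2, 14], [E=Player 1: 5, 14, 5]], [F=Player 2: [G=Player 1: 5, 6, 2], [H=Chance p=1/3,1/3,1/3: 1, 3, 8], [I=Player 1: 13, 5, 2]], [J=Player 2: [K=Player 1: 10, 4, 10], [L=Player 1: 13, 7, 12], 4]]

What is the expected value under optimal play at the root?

14

C (Player 1): max(2, 14, 9) = 14
D (Player 1): max(15, 2, 14) = 15
E (Player 1): max(5, 14, 5) = 14
B (Player 2): min(14, 15, 14) = 14
G (Player 1): max(5, 6, 2) = 6
H (Chance): 1/3·1 + 1/3·3 + 1/3·8 = 4
I (Player 1): max(13, 5, 2) = 13
F (Player 2): min(6, 4, 13) = 4
K (Player 1): max(10, 4, 10) = 10
L (Player 1): max(13, 7, 12) = 13
J (Player 2): min(10, 13, 4) = 4
Root (Player 1): max(14, 4, 4) = 14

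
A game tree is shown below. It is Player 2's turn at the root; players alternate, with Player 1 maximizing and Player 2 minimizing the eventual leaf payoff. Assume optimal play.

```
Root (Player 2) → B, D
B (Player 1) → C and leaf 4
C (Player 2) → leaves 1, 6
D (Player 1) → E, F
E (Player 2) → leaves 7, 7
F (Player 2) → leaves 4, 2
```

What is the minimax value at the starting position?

4

C (Player 2): min(1, 6) = 1
B (Player 1): max(1, 4) = 4
E (Player 2): min(7, 7) = 7
F (Player 2): min(4, 2) = 2
D (Player 1): max(7, 2) = 7
Root (Player 2): min(4, 7) = 4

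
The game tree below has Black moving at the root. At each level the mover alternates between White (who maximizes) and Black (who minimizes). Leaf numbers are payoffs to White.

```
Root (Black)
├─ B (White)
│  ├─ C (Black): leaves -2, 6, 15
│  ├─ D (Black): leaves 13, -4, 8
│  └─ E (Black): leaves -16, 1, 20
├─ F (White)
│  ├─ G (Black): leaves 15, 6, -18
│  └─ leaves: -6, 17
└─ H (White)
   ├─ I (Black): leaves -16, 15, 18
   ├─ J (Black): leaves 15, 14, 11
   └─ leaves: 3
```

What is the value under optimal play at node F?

17

G: min(15, 6, -18) = -18
F: max(-18, -6, 17) = 17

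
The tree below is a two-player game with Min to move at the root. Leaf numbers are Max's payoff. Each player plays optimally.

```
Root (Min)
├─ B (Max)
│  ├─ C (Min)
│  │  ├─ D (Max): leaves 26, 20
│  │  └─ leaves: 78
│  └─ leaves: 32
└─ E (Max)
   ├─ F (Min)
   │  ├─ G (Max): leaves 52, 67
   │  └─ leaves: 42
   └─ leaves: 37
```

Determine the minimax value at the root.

D (Max): max(26, 20) = 26
C (Min): min(26, 78) = 26
B (Max): max(26, 32) = 32
G (Max): max(52, 67) = 67
F (Min): min(67, 42) = 42
E (Max): max(42, 37) = 42
Root (Min): min(32, 42) = 32

32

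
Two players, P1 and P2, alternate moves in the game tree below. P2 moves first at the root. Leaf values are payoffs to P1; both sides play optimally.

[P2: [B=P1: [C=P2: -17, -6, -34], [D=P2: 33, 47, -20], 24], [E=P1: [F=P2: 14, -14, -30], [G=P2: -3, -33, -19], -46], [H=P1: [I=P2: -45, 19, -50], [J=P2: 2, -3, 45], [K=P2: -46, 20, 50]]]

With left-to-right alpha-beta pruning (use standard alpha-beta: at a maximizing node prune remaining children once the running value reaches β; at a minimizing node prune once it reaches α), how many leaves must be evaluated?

19

C [α=-∞,β=+∞]: v=-34
D [α=-34,β=+∞]: v=-20
B [α=-∞,β=+∞]: v=24
F [α=-∞,β=24]: v=-30
G [α=-30,β=24]: v=-33 after child 2 ≤ α → α-cutoff, skip 1
E [α=-∞,β=24]: v=-30
I [α=-∞,β=-30]: v=-50
J [α=-50,β=-30]: v=-3
H [α=-∞,β=-30]: v=-3 after child 2 ≥ β → β-cutoff, skip 1
Root [α=-∞,β=+∞]: v=-30
Leaves evaluated: 19 of 23.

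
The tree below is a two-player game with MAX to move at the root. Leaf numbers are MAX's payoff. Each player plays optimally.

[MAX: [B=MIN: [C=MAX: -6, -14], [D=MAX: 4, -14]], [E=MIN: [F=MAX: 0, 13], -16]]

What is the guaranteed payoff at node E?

-16

F: max(0, 13) = 13
E: min(13, -16) = -16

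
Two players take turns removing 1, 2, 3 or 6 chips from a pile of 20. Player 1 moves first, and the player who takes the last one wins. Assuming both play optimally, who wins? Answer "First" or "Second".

Second

Mark each pile size as W (mover wins) or L (mover loses):
i:   0  1  2  3  4  5  6  7  8  9 10 11 12 13 14 15 16 17 18 19 20
     L  W  W  W  L  W  W  W  L  W  W  W  L  W  W  W  L  W  W  W  L
Position 20 is L, so the second player wins.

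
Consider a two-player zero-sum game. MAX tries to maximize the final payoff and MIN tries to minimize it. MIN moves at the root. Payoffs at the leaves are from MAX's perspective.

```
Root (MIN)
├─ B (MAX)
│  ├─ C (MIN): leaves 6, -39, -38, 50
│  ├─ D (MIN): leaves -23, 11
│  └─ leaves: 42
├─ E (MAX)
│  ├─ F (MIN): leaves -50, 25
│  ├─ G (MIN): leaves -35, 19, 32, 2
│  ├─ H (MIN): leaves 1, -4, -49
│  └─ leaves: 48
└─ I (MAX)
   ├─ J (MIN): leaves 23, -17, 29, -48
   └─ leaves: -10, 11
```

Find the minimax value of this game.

C (MIN): min(6, -39, -38, 50) = -39
D (MIN): min(-23, 11) = -23
B (MAX): max(-39, -23, 42) = 42
F (MIN): min(-50, 25) = -50
G (MIN): min(-35, 19, 32, 2) = -35
H (MIN): min(1, -4, -49) = -49
E (MAX): max(-50, -35, -49, 48) = 48
J (MIN): min(23, -17, 29, -48) = -48
I (MAX): max(-48, -10, 11) = 11
Root (MIN): min(42, 48, 11) = 11

11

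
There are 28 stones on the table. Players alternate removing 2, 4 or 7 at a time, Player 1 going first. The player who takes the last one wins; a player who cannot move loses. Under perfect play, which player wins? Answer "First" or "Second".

Mark each pile size as W (mover wins) or L (mover loses):
i:   0  1  2  3  4  5  6  7  8  9 10 11 12 13 14 15 16 17 18 19 20 21 22 23 24 25 26 27 28
     L  L  W  W  W  W  L  W  W  L  W  W  L  W  W  L  W  W  L  W  W  L  W  W  L  W  W  L  W
Position 28 is W, so the first player wins.

First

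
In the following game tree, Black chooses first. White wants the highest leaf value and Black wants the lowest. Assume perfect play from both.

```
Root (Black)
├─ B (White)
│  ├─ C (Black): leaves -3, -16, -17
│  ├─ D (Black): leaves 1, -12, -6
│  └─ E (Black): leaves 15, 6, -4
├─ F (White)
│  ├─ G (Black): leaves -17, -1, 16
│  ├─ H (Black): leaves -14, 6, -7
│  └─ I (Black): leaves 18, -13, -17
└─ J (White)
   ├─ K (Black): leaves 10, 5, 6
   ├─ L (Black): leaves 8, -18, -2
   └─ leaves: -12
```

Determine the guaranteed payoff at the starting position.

-14

C (Black): min(-3, -16, -17) = -17
D (Black): min(1, -12, -6) = -12
E (Black): min(15, 6, -4) = -4
B (White): max(-17, -12, -4) = -4
G (Black): min(-17, -1, 16) = -17
H (Black): min(-14, 6, -7) = -14
I (Black): min(18, -13, -17) = -17
F (White): max(-17, -14, -17) = -14
K (Black): min(10, 5, 6) = 5
L (Black): min(8, -18, -2) = -18
J (White): max(5, -18, -12) = 5
Root (Black): min(-4, -14, 5) = -14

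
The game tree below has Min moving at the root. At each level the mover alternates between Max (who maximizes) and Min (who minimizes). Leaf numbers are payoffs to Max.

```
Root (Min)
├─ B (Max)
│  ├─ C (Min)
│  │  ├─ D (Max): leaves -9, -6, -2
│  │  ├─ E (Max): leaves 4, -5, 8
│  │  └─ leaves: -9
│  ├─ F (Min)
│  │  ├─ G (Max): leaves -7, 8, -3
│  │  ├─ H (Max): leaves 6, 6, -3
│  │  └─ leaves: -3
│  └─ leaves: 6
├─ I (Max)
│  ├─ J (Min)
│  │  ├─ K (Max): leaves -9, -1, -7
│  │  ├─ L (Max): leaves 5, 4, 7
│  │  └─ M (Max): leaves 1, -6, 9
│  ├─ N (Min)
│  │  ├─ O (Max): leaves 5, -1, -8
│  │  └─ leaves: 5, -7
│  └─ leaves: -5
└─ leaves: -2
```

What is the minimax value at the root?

D (Max): max(-9, -6, -2) = -2
E (Max): max(4, -5, 8) = 8
C (Min): min(-2, 8, -9) = -9
G (Max): max(-7, 8, -3) = 8
H (Max): max(6, 6, -3) = 6
F (Min): min(8, 6, -3) = -3
B (Max): max(-9, -3, 6) = 6
K (Max): max(-9, -1, -7) = -1
L (Max): max(5, 4, 7) = 7
M (Max): max(1, -6, 9) = 9
J (Min): min(-1, 7, 9) = -1
O (Max): max(5, -1, -8) = 5
N (Min): min(5, 5, -7) = -7
I (Max): max(-1, -7, -5) = -1
Root (Min): min(6, -1, -2) = -2

-2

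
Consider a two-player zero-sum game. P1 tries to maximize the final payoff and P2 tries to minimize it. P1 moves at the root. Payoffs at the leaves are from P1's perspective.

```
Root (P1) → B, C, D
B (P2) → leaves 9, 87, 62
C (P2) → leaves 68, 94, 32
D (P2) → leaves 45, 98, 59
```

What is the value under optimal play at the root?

B (P2): min(9, 87, 62) = 9
C (P2): min(68, 94, 32) = 32
D (P2): min(45, 98, 59) = 45
Root (P1): max(9, 32, 45) = 45

45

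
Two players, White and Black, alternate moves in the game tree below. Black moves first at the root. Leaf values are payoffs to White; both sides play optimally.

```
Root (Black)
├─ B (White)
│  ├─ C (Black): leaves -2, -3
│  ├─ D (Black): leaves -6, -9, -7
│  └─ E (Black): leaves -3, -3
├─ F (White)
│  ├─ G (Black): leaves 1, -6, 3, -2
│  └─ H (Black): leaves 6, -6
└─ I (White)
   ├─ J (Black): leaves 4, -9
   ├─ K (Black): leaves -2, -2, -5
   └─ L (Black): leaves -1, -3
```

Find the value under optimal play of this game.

-6

C (Black): min(-2, -3) = -3
D (Black): min(-6, -9, -7) = -9
E (Black): min(-3, -3) = -3
B (White): max(-3, -9, -3) = -3
G (Black): min(1, -6, 3, -2) = -6
H (Black): min(6, -6) = -6
F (White): max(-6, -6) = -6
J (Black): min(4, -9) = -9
K (Black): min(-2, -2, -5) = -5
L (Black): min(-1, -3) = -3
I (White): max(-9, -5, -3) = -3
Root (Black): min(-3, -6, -3) = -6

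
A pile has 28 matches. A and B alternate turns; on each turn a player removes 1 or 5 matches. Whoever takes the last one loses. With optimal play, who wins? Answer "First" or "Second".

i:   0  1  2  3  4  5  6  7  8  9 10 11 12 13 14 15 16 17 18 19 20 21 22 23 24 25 26 27 28
     W  L  W  L  W  L  W  L  W  L  W  L  W  L  W  L  W  L  W  L  W  L  W  L  W  L  W  L  W
Position 28 is W, so the first player wins.

First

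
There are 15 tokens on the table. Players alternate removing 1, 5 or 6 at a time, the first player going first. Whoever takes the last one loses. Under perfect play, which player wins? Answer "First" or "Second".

First

Compute winning (W) and losing (L) positions by backward induction:
i:   0  1  2  3  4  5  6  7  8  9 10 11 12 13 14 15
     W  L  W  L  W  L  W  W  W  W  W  W  L  W  L  W
Position 15 is W, so the first player wins.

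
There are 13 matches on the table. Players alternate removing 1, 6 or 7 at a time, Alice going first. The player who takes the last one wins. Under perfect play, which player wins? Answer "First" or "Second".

First

Compute winning (W) and losing (L) positions by backward induction:
i:   0  1  2  3  4  5  6  7  8  9 10 11 12 13
     L  W  L  W  L  W  W  W  W  W  W  W  L  W
Position 13 is W, so the first player wins.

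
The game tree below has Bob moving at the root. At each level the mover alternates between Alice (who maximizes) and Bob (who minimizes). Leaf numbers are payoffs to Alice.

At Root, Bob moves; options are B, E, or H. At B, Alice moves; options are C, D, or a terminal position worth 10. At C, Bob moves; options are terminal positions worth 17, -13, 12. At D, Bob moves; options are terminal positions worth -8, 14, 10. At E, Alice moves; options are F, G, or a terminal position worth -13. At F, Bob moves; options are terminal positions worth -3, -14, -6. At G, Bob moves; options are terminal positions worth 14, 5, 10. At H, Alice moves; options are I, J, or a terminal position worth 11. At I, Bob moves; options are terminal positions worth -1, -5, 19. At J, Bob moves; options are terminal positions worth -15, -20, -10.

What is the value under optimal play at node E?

5

F: min(-3, -14, -6) = -14
G: min(14, 5, 10) = 5
E: max(-14, 5, -13) = 5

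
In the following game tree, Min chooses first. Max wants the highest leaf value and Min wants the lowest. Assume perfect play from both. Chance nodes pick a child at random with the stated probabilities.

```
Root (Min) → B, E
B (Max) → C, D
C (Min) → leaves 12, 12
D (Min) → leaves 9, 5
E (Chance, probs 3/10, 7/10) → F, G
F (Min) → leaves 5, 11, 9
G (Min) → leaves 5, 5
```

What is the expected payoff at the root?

5

C (Min): min(12, 12) = 12
D (Min): min(9, 5) = 5
B (Max): max(12, 5) = 12
F (Min): min(5, 11, 9) = 5
G (Min): min(5, 5) = 5
E (Chance): 3/10·5 + 7/10·5 = 5
Root (Min): min(12, 5) = 5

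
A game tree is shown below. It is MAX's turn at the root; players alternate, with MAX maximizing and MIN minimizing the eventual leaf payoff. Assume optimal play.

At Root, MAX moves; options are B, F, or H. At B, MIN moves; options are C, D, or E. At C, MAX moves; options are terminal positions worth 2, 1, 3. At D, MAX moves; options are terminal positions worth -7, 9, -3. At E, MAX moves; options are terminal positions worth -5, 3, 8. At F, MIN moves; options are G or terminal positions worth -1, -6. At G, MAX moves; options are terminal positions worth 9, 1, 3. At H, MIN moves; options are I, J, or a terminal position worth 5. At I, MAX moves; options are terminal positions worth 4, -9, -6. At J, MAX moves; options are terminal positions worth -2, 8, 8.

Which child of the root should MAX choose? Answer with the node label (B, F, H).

C (MAX): max(2, 1, 3) = 3
D (MAX): max(-7, 9, -3) = 9
E (MAX): max(-5, 3, 8) = 8
B (MIN): min(3, 9, 8) = 3
G (MAX): max(9, 1, 3) = 9
F (MIN): min(9, -1, -6) = -6
I (MAX): max(4, -9, -6) = 4
J (MAX): max(-2, 8, 8) = 8
H (MIN): min(4, 8, 5) = 4
Root (MAX): max(3, -6, 4) = 4
MAX picks the child with the highest value: H (value 4).

H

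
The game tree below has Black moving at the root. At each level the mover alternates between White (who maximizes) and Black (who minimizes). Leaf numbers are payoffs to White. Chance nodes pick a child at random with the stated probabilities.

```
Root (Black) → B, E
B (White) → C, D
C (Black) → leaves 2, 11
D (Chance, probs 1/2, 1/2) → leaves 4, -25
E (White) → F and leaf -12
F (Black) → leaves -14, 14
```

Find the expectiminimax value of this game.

-12

C (Black): min(2, 11) = 2
D (Chance): 1/2·4 + 1/2·-25 = -10.5
B (White): max(2, -10.5) = 2
F (Black): min(-14, 14) = -14
E (White): max(-14, -12) = -12
Root (Black): min(2, -12) = -12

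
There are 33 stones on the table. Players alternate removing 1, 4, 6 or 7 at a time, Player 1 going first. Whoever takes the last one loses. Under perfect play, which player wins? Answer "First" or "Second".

First

Compute winning (W) and losing (L) positions by backward induction:
i:   0  1  2  3  4  5  6  7  8  9 10 11 12 13 14 15 16 17 18 19 20 21 22 23 24 25 26 27 28 29 30 31 32 33
     W  L  W  L  W  W  L  W  W  W  W  L  W  W  L  W  L  W  W  L  W  W  W  W  L  W  W  L  W  L  W  W  L  W
Position 33 is W, so the first player wins.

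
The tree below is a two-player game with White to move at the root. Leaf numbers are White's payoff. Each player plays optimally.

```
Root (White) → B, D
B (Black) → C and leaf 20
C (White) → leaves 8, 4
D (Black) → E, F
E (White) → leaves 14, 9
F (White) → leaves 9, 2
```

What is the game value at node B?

8

C: max(8, 4) = 8
B: min(8, 20) = 8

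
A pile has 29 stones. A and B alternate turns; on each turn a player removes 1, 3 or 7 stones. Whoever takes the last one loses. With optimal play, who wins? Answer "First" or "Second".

Second

Positions where the player to move wins (W) vs loses (L):
i:   0  1  2  3  4  5  6  7  8  9 10 11 12 13 14 15 16 17 18 19 20 21 22 23 24 25 26 27 28 29
     W  L  W  L  W  L  W  L  W  L  W  L  W  L  W  L  W  L  W  L  W  L  W  L  W  L  W  L  W  L
Position 29 is L, so the second player wins.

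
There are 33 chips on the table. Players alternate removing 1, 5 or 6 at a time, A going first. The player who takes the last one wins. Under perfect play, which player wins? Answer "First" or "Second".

W/L table (W = player to move can force a win):
i:   0  1  2  3  4  5  6  7  8  9 10 11 12 13 14 15 16 17 18 19 20 21 22 23 24 25 26 27 28 29 30 31 32 33
     L  W  L  W  L  W  W  W  W  W  W  L  W  L  W  L  W  W  W  W  W  W  L  W  L  W  L  W  W  W  W  W  W  L
Position 33 is L, so the second player wins.

Second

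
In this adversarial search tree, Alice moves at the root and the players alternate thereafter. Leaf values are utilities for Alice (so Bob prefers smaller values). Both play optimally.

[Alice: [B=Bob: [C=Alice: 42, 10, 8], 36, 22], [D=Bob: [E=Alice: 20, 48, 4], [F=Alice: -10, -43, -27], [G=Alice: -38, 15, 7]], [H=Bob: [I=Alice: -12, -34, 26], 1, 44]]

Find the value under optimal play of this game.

C (Alice): max(42, 10, 8) = 42
B (Bob): min(42, 36, 22) = 22
E (Alice): max(20, 48, 4) = 48
F (Alice): max(-10, -43, -27) = -10
G (Alice): max(-38, 15, 7) = 15
D (Bob): min(48, -10, 15) = -10
I (Alice): max(-12, -34, 26) = 26
H (Bob): min(26, 1, 44) = 1
Root (Alice): max(22, -10, 1) = 22

22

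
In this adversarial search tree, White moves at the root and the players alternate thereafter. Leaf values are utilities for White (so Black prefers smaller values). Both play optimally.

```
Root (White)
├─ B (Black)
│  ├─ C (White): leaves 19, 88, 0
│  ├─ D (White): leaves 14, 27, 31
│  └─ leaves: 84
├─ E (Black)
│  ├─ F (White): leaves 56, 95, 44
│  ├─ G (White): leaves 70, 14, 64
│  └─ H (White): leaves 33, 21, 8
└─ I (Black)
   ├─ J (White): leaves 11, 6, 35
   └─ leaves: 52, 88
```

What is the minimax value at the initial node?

C (White): max(19, 88, 0) = 88
D (White): max(14, 27, 31) = 31
B (Black): min(88, 31, 84) = 31
F (White): max(56, 95, 44) = 95
G (White): max(70, 14, 64) = 70
H (White): max(33, 21, 8) = 33
E (Black): min(95, 70, 33) = 33
J (White): max(11, 6, 35) = 35
I (Black): min(35, 52, 88) = 35
Root (White): max(31, 33, 35) = 35

35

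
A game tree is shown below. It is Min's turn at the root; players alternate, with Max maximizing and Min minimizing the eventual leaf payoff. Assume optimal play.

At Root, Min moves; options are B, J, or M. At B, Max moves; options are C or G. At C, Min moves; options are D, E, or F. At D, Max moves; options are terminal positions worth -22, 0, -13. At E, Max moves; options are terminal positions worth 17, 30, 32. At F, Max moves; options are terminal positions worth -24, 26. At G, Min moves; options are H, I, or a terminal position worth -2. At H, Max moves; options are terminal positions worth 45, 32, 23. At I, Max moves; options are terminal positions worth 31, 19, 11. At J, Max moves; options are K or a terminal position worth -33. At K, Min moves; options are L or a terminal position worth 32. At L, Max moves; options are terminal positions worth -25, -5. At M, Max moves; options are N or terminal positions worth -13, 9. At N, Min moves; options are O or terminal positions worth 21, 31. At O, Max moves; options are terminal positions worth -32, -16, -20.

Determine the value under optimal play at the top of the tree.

-5

D (Max): max(-22, 0, -13) = 0
E (Max): max(17, 30, 32) = 32
F (Max): max(-24, 26) = 26
C (Min): min(0, 32, 26) = 0
H (Max): max(45, 32, 23) = 45
I (Max): max(31, 19, 11) = 31
G (Min): min(45, 31, -2) = -2
B (Max): max(0, -2) = 0
L (Max): max(-25, -5) = -5
K (Min): min(-5, 32) = -5
J (Max): max(-5, -33) = -5
O (Max): max(-32, -16, -20) = -16
N (Min): min(-16, 21, 31) = -16
M (Max): max(-16, -13, 9) = 9
Root (Min): min(0, -5, 9) = -5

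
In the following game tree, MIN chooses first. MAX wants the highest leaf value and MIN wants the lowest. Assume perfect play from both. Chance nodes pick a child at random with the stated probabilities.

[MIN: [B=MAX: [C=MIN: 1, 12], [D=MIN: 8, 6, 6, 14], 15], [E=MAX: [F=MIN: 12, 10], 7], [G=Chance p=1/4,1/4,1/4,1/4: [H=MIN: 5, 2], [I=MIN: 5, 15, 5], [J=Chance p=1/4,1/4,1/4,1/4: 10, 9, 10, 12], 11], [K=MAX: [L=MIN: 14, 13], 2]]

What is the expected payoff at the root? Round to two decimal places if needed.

C (MIN): min(1, 12) = 1
D (MIN): min(8, 6, 6, 14) = 6
B (MAX): max(1, 6, 15) = 15
F (MIN): min(12, 10) = 10
E (MAX): max(10, 7) = 10
H (MIN): min(5, 2) = 2
I (MIN): min(5, 15, 5) = 5
J (Chance): 1/4·10 + 1/4·9 + 1/4·10 + 1/4·12 = 10.25
G (Chance): 1/4·2 + 1/4·5 + 1/4·10.25 + 1/4·11 = 7.06
L (MIN): min(14, 13) = 13
K (MAX): max(13, 2) = 13
Root (MIN): min(15, 10, 7.06, 13) = 7.06

7.06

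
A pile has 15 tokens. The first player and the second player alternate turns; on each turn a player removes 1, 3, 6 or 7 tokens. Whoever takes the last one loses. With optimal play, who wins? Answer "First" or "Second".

Second

Positions where the player to move wins (W) vs loses (L):
i:   0  1  2  3  4  5  6  7  8  9 10 11 12 13 14 15
     W  L  W  L  W  L  W  W  W  W  W  W  W  L  W  L
Position 15 is L, so the second player wins.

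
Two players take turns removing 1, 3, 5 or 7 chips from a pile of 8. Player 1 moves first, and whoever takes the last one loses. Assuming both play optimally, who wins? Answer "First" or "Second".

First

Compute winning (W) and losing (L) positions by backward induction:
i:   0  1  2  3  4  5  6  7  8
     W  L  W  L  W  L  W  L  W
Position 8 is W, so the first player wins.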